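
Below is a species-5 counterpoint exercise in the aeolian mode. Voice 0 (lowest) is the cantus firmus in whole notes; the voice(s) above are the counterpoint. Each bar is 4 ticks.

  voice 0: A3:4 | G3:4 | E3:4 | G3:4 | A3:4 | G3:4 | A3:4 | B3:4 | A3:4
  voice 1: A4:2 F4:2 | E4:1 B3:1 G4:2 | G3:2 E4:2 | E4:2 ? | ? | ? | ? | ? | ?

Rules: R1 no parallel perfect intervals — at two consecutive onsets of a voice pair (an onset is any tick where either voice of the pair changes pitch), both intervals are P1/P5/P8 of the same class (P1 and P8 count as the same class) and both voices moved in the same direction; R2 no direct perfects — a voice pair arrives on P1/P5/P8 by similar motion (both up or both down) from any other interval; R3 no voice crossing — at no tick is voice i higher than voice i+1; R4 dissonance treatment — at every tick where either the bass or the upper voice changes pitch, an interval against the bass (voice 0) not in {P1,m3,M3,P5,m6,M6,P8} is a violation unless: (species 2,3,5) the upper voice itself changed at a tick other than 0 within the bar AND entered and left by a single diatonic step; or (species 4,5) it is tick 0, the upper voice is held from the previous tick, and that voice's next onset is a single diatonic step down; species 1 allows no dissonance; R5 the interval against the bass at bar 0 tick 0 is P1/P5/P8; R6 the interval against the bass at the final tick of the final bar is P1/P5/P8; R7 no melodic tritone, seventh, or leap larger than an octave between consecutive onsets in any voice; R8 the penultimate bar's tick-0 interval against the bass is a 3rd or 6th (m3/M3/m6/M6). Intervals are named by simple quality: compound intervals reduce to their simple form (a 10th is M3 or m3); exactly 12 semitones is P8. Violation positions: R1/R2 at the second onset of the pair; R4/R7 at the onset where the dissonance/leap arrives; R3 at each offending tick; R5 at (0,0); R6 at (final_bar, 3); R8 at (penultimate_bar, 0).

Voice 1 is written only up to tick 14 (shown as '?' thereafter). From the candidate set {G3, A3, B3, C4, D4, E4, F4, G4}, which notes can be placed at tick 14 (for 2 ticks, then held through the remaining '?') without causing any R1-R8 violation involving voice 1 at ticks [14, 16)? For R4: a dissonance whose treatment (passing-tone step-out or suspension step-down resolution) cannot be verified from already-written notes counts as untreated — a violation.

G3: legal
A3: violates R4
B3: legal
C4: violates R4
D4: legal
E4: legal
F4: violates R4
G4: legal

{B3, D4, E4, G3, G4}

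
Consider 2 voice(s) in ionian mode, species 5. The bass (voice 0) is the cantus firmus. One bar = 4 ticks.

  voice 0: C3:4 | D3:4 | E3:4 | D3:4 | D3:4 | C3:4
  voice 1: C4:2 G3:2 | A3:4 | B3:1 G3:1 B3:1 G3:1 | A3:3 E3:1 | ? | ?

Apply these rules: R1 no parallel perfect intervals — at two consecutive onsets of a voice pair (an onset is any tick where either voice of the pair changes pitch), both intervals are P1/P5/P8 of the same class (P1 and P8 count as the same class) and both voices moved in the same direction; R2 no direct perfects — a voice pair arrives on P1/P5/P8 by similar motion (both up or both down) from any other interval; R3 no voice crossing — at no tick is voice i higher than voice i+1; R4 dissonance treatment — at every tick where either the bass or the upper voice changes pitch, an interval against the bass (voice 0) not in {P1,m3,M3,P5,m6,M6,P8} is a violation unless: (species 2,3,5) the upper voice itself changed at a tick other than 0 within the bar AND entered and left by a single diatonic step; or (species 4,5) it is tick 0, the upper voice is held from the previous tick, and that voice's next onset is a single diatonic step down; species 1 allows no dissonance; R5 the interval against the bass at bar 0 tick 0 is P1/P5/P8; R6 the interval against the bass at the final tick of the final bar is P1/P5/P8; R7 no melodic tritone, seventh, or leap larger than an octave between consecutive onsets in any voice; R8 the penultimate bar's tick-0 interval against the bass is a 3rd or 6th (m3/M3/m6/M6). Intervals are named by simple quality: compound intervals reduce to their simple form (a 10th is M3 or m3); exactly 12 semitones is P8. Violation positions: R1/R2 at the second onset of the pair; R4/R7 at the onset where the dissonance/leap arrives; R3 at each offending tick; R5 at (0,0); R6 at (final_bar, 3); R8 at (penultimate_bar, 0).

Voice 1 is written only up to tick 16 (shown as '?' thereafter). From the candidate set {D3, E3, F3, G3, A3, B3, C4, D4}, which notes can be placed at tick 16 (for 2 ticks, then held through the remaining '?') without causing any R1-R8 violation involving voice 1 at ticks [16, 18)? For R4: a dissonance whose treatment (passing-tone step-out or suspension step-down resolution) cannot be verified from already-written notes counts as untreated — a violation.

D3: violates R8
E3: violates R8
F3: legal
G3: violates R4,R8
A3: violates R8
B3: legal
C4: violates R4,R8
D4: violates R7,R8

{B3, F3}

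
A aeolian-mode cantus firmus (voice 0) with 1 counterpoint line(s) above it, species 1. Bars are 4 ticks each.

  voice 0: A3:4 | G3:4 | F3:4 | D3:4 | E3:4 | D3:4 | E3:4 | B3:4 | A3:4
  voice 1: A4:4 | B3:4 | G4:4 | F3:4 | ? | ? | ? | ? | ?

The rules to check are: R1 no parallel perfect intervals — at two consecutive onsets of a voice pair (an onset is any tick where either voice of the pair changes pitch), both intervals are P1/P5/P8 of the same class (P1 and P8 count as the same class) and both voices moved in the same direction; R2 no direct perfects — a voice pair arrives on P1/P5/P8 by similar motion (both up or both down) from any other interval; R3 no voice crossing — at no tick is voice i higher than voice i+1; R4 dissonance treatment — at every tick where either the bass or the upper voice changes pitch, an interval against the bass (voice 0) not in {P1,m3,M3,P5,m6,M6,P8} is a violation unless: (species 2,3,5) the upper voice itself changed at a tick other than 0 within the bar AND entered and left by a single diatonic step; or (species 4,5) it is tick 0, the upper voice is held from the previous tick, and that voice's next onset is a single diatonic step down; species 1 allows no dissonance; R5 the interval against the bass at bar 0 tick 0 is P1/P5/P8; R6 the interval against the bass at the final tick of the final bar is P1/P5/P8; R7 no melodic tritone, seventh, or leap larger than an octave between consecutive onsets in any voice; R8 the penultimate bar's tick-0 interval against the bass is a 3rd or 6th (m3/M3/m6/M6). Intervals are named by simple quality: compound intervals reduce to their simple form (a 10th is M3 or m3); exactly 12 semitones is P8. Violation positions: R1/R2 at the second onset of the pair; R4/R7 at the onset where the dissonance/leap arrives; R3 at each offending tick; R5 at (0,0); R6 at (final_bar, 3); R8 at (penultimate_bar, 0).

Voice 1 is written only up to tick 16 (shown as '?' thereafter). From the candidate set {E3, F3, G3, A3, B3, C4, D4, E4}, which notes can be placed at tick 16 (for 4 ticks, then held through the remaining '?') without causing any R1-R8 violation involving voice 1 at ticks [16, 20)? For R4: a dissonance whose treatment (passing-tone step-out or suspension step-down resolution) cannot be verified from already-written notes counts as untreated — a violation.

{C4, E3, G3}

E3: legal
F3: violates R4
G3: legal
A3: violates R4
B3: violates R2,R7
C4: legal
D4: violates R4
E4: violates R2,R7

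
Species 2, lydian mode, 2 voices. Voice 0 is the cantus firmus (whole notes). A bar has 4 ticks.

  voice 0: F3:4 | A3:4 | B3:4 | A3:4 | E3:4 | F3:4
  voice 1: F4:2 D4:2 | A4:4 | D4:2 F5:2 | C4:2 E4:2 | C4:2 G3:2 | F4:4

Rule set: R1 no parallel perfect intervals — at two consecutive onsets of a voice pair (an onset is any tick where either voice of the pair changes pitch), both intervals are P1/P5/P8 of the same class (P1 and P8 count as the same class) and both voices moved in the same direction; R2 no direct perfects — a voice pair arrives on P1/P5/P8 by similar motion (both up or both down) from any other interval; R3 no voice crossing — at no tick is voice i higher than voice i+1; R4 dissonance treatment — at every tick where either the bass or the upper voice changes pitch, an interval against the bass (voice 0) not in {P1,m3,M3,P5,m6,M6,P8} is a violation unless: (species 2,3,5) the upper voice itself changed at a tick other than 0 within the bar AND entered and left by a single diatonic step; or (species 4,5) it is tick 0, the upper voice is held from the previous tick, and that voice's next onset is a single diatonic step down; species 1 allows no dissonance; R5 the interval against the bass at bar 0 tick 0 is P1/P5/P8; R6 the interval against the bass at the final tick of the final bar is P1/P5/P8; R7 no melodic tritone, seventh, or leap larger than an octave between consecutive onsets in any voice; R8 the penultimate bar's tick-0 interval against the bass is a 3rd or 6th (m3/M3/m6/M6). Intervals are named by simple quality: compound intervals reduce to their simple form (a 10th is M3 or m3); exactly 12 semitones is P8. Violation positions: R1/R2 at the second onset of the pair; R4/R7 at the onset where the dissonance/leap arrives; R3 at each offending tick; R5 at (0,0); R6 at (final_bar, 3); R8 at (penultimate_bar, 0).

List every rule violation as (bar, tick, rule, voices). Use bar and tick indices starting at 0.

(1, 0, R2, (0, 1))
(2, 2, R4, (0, 1))
(2, 2, R7, (1,))
(3, 0, R7, (1,))
(5, 0, R2, (0, 1))
(5, 0, R7, (1,))

bar 0: v0=F3 v1=F4 downbeat P8
bar 1: v0=A3 v1=A4 downbeat P8
bar 2: v0=B3 v1=D4 downbeat m3
bar 3: v0=A3 v1=C4 downbeat m3
bar 4: v0=E3 v1=C4 downbeat m6
bar 5: v0=F3 v1=F4 downbeat P8
  -> R2 @ bar 1 tick 0 v(0, 1): F3/D4 M6 -> A3/A4 P8 similar
  -> R4 @ bar 2 tick 2 v(0, 1): B3/F5 TT untreated
  -> R7 @ bar 2 tick 2 v(1,): D4->F5 leap 15st
  -> R7 @ bar 3 tick 0 v(1,): F5->C4 leap 17st
  -> R2 @ bar 5 tick 0 v(0, 1): E3/G3 m3 -> F3/F4 P8 similar
  -> R7 @ bar 5 tick 0 v(1,): G3->F4 leap 10st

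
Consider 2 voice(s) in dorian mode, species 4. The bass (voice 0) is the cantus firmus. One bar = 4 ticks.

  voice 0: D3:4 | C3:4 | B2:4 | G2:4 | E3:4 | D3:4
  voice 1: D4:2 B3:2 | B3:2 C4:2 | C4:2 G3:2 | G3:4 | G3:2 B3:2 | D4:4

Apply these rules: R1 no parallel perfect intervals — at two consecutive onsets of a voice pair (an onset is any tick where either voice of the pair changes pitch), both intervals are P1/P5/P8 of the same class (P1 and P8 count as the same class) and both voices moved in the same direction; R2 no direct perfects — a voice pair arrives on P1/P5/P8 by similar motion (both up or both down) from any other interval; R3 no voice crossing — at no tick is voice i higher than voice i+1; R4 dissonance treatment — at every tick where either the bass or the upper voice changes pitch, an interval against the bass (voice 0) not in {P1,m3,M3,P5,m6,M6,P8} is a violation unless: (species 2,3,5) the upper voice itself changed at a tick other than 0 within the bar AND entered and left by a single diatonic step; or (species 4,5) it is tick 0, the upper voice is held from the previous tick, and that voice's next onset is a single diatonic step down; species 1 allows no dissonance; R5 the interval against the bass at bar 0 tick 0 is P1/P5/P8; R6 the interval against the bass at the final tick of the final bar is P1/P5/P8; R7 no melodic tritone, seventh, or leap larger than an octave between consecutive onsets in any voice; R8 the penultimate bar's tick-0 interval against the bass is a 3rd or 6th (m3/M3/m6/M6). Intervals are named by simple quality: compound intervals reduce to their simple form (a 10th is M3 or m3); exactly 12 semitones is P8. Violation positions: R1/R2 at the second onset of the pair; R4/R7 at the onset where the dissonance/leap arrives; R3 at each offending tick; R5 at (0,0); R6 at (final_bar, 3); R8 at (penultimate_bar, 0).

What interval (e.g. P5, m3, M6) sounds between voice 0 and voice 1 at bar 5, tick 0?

P8

voice 0=D3 voice 1=D4 -> P8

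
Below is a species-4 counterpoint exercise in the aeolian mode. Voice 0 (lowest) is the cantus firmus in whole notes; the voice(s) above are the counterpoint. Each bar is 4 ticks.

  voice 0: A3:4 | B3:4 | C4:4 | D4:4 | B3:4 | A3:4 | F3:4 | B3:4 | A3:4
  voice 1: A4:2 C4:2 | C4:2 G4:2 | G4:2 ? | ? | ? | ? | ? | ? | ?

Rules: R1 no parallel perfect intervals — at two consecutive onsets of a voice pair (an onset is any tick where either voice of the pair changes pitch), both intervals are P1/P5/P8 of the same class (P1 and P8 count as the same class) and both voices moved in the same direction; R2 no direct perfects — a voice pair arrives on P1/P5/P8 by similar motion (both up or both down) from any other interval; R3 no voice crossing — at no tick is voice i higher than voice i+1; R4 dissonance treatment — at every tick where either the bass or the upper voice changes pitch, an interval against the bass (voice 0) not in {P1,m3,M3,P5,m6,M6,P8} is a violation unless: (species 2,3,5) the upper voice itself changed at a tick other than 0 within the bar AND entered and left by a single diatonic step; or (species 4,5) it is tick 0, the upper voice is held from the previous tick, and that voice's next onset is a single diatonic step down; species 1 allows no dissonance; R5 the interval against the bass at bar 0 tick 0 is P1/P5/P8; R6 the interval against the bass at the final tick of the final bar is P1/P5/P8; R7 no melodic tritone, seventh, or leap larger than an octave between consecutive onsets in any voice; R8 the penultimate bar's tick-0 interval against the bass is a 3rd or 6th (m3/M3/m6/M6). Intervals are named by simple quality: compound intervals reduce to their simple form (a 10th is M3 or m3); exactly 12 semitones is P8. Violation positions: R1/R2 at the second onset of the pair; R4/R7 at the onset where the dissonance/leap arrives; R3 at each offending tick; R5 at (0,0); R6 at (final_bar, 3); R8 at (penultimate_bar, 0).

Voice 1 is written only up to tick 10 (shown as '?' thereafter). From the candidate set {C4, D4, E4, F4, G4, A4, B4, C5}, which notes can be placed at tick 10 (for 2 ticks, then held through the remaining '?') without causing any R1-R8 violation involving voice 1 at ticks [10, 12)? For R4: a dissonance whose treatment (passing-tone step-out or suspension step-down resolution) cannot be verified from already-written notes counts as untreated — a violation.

{A4, C4, C5, E4, G4}

C4: legal
D4: violates R4
E4: legal
F4: violates R4
G4: legal
A4: legal
B4: violates R4
C5: legal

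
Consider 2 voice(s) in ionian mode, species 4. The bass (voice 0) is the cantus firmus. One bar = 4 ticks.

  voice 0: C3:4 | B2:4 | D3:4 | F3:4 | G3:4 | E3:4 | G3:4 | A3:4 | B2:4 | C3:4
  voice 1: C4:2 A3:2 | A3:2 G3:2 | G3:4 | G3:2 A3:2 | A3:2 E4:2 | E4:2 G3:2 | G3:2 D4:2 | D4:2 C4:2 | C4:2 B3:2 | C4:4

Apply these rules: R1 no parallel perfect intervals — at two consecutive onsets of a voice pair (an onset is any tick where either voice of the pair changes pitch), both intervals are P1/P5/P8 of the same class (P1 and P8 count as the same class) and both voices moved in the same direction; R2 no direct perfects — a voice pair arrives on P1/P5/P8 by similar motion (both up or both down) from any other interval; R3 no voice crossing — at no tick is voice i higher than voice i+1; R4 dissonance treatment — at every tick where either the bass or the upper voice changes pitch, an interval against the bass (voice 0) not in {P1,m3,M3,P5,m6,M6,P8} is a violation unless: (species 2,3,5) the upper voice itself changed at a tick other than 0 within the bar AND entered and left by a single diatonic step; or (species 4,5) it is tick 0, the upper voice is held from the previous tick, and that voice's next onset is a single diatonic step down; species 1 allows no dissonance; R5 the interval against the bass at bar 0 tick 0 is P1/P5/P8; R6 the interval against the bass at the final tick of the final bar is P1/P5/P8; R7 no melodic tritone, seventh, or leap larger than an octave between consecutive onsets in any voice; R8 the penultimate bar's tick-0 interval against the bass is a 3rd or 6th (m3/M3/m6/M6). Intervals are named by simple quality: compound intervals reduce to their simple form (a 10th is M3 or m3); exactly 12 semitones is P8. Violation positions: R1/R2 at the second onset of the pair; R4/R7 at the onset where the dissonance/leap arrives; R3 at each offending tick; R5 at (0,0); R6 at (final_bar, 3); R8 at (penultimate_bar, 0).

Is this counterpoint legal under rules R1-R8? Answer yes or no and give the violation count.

bar 0: v0=C3 v1=C4 (P8)
bar 1: v0=B2 v1=A3 (m7)
bar 2: v0=D3 v1=G3 (P4)
bar 3: v0=F3 v1=G3 (M2)
bar 4: v0=G3 v1=A3 (M2)
bar 5: v0=E3 v1=E4 (P8)
bar 6: v0=G3 v1=G3 (P1)
bar 7: v0=A3 v1=D4 (P4)
bar 8: v0=B2 v1=C4 (m2)
bar 9: v0=C3 v1=C4 (P8)
  R4 @ bar2.0: D3/G3 P4 untreated
  R4 @ bar3.0: F3/G3 M2 untreated
  R4 @ bar4.0: G3/A3 M2 untreated
  R7 @ bar8.0: A3->B2 leap 10st
  R8 @ bar8.0: penult m2 not 3rd/6th
  R1 @ bar9.0: B2/B3 P8 -> C3/C4 P8 similar

No (6 violations)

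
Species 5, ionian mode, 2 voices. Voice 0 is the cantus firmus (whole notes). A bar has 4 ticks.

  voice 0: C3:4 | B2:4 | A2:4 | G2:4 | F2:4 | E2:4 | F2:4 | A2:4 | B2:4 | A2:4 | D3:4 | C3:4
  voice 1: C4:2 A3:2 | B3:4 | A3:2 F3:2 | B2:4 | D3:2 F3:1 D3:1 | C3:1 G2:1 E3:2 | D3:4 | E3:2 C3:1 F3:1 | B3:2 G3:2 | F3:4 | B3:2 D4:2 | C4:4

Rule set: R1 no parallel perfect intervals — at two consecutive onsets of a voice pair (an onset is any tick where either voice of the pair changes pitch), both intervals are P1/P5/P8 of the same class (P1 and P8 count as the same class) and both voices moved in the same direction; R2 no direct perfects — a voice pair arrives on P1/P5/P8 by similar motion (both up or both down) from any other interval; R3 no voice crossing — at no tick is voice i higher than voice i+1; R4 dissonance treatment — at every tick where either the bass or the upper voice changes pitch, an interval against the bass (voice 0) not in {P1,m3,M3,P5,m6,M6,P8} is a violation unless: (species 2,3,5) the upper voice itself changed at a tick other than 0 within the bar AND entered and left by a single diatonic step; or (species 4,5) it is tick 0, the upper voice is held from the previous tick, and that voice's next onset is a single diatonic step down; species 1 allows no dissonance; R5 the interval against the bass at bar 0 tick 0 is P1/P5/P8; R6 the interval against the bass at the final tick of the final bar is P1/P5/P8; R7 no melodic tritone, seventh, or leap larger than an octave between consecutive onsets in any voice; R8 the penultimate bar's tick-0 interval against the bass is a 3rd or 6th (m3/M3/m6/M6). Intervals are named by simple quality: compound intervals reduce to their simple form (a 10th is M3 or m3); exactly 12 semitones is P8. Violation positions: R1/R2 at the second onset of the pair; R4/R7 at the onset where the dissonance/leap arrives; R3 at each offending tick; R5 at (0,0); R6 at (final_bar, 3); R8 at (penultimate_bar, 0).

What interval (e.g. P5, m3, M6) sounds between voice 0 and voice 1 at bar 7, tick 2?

voice 0=A2 voice 1=C3 -> m3

m3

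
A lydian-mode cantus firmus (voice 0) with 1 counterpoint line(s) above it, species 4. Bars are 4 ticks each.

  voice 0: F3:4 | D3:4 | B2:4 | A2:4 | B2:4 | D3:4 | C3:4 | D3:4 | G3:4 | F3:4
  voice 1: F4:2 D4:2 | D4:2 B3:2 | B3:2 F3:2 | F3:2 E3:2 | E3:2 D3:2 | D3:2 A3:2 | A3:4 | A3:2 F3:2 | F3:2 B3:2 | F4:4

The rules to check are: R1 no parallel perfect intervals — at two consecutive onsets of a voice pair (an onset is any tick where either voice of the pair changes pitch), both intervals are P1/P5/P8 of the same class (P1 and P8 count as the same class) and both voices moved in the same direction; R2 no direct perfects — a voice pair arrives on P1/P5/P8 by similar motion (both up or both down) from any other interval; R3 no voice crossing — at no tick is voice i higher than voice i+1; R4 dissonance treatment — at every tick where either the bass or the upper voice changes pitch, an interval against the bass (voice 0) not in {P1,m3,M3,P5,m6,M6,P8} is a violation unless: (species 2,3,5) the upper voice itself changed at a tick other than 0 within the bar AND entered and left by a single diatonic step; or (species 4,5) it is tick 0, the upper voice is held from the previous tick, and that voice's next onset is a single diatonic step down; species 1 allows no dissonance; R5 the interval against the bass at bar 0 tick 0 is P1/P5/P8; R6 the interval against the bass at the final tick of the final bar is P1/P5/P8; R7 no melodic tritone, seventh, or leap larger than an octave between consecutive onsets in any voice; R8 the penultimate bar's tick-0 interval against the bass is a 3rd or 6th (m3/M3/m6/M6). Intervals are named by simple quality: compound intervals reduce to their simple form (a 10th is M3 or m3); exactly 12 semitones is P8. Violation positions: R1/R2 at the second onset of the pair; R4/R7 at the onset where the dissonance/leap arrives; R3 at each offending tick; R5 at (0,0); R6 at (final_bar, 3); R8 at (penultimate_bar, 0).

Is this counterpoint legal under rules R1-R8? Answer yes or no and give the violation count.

bar 0: v0=F3 v1=F4 (P8)
bar 1: v0=D3 v1=D4 (P8)
bar 2: v0=B2 v1=B3 (P8)
bar 3: v0=A2 v1=F3 (m6)
bar 4: v0=B2 v1=E3 (P4)
bar 5: v0=D3 v1=D3 (P1)
bar 6: v0=C3 v1=A3 (M6)
bar 7: v0=D3 v1=A3 (P5)
bar 8: v0=G3 v1=F3 (M2)
bar 9: v0=F3 v1=F4 (P8)
  R4 @ bar2.2: B2/F3 TT untreated
  R7 @ bar2.2: B3->F3 leap 6st
  R3 @ bar8.0: G3 above F3
  R4 @ bar8.0: G3/F3 M2 untreated
  R8 @ bar8.0: penult M2 not 3rd/6th
  R3 @ bar8.1: G3 above F3
  R7 @ bar8.2: F3->B3 leap 6st
  R7 @ bar9.0: B3->F4 leap 6st

No (8 violations)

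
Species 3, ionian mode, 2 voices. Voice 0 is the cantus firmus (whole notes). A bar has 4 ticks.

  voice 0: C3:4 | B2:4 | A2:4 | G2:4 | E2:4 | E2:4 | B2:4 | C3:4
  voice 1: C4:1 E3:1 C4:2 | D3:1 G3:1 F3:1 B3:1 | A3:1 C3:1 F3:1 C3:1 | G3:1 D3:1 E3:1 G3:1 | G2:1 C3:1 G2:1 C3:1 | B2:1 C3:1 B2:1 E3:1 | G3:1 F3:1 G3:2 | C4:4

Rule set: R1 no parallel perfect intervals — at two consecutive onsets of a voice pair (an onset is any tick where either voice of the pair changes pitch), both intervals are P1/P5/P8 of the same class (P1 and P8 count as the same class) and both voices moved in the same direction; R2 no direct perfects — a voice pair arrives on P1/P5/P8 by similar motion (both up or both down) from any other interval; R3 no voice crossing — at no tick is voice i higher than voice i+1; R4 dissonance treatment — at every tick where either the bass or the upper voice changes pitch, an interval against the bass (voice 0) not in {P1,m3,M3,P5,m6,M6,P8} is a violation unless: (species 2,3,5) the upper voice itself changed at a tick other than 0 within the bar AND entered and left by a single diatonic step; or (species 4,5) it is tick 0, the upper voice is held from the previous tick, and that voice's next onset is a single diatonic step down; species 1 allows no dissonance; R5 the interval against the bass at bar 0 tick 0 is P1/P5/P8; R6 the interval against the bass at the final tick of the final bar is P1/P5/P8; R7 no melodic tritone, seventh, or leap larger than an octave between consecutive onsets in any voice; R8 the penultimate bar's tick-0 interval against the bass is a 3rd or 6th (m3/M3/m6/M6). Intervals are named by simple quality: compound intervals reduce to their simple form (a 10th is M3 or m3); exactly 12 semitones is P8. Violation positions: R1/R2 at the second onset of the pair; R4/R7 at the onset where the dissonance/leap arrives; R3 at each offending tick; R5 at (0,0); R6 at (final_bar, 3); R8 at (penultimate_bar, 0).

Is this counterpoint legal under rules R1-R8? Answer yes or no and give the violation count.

bar 0: v0=C3 v1=C4 (P8)
bar 1: v0=B2 v1=D3 (m3)
bar 2: v0=A2 v1=A3 (P8)
bar 3: v0=G2 v1=G3 (P8)
bar 4: v0=E2 v1=G2 (m3)
bar 5: v0=E2 v1=B2 (P5)
bar 6: v0=B2 v1=G3 (m6)
bar 7: v0=C3 v1=C4 (P8)
  R7 @ bar1.0: C4->D3 leap 10st
  R4 @ bar1.2: B2/F3 TT untreated
  R7 @ bar1.3: F3->B3 leap 6st
  R1 @ bar2.0: B2/B3 P8 -> A2/A3 P8 similar
  R2 @ bar7.0: B2/G3 m6 -> C3/C4 P8 similar

No (5 violations)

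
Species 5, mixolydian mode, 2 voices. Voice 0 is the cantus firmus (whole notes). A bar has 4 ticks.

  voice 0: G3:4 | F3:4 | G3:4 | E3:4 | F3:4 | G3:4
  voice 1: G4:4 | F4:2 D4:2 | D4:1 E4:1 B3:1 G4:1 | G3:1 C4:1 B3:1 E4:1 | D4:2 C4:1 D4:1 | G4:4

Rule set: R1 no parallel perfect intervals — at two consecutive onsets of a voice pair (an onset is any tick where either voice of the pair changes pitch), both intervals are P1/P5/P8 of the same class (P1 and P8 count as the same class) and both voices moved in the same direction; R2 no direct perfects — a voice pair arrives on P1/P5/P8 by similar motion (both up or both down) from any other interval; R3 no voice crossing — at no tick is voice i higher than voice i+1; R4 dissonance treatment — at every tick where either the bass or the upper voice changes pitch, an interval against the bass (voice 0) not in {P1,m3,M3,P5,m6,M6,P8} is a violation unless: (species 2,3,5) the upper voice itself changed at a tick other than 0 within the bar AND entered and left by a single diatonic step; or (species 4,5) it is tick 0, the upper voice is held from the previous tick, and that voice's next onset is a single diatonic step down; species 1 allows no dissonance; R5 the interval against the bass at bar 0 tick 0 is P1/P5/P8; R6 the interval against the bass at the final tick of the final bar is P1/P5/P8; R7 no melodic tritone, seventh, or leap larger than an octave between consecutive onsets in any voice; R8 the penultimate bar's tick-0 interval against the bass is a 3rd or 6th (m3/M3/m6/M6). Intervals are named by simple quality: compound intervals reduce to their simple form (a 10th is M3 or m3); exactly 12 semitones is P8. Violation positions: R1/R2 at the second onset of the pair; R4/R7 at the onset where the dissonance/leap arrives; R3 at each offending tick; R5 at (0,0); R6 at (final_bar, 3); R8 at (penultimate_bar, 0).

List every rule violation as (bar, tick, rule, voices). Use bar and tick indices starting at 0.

bar 0: v0=G3 v1=G4 downbeat P8
bar 1: v0=F3 v1=F4 downbeat P8
bar 2: v0=G3 v1=D4 downbeat P5
bar 3: v0=E3 v1=G3 downbeat m3
bar 4: v0=F3 v1=D4 downbeat M6
bar 5: v0=G3 v1=G4 downbeat P8
  -> R1 @ bar 1 tick 0 v(0, 1): G3/G4 P8 -> F3/F4 P8 similar
  -> R2 @ bar 5 tick 0 v(0, 1): F3/D4 M6 -> G3/G4 P8 similar

(1, 0, R1, (0, 1))
(5, 0, R2, (0, 1))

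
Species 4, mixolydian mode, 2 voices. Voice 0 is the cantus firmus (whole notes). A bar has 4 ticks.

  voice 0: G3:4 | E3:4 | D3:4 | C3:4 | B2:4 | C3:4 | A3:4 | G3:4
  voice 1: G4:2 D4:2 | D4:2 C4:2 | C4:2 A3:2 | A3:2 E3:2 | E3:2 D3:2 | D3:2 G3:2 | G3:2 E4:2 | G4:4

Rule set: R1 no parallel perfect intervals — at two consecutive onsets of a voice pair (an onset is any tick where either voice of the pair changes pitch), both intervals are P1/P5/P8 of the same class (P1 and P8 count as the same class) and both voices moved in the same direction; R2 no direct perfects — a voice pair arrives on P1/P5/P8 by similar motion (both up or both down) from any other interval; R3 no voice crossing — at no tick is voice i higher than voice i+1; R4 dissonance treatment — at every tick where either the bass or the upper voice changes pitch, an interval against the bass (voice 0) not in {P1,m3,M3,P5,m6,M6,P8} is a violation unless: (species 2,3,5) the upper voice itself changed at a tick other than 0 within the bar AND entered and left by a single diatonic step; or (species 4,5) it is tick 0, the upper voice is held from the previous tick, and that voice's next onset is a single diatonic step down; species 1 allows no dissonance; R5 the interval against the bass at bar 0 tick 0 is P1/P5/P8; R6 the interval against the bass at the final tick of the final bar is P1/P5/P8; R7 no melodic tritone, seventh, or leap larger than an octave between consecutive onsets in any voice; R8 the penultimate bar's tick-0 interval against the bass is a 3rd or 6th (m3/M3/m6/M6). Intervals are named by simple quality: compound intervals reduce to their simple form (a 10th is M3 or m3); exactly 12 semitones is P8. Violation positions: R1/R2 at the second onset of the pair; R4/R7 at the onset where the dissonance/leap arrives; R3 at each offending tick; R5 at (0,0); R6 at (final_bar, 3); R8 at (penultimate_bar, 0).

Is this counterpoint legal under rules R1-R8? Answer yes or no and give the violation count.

No (6 violations)

bar 0: v0=G3 v1=G4 (P8)
bar 1: v0=E3 v1=D4 (m7)
bar 2: v0=D3 v1=C4 (m7)
bar 3: v0=C3 v1=A3 (M6)
bar 4: v0=B2 v1=E3 (P4)
bar 5: v0=C3 v1=D3 (M2)
bar 6: v0=A3 v1=G3 (M2)
bar 7: v0=G3 v1=G4 (P8)
  R4 @ bar2.0: D3/C4 m7 untreated
  R4 @ bar5.0: C3/D3 M2 untreated
  R3 @ bar6.0: A3 above G3
  R4 @ bar6.0: A3/G3 M2 untreated
  R8 @ bar6.0: penult M2 not 3rd/6th
  R3 @ bar6.1: A3 above G3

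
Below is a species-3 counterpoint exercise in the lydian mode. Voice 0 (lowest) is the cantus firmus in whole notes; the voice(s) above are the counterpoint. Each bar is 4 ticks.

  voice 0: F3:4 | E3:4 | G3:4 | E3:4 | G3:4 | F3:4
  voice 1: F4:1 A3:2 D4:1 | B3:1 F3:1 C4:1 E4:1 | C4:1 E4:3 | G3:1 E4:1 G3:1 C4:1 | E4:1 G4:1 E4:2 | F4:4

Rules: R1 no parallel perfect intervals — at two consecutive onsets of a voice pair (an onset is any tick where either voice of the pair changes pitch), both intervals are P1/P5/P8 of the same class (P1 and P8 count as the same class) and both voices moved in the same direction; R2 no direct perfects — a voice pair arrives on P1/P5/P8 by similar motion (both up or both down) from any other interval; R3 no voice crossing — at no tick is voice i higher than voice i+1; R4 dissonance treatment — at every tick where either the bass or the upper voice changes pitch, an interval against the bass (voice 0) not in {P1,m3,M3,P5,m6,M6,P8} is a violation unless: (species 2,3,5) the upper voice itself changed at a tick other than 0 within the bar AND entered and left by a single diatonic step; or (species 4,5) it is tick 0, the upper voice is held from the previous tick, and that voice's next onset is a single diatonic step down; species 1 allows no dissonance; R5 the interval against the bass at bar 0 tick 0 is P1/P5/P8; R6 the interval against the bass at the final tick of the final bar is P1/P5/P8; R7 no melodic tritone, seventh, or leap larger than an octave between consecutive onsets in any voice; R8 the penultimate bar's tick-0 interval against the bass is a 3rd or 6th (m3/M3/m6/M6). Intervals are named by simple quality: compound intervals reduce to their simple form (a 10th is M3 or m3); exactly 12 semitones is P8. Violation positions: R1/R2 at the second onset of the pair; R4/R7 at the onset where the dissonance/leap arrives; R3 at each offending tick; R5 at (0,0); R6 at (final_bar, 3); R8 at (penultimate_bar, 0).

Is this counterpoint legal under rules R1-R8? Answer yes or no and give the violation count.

bar 0: v0=F3 v1=F4 (P8)
bar 1: v0=E3 v1=B3 (P5)
bar 2: v0=G3 v1=C4 (P4)
bar 3: v0=E3 v1=G3 (m3)
bar 4: v0=G3 v1=E4 (M6)
bar 5: v0=F3 v1=F4 (P8)
  R2 @ bar1.0: F3/D4 M6 -> E3/B3 P5 similar
  R4 @ bar1.1: E3/F3 m2 untreated
  R7 @ bar1.1: B3->F3 leap 6st
  R4 @ bar2.0: G3/C4 P4 untreated

No (4 violations)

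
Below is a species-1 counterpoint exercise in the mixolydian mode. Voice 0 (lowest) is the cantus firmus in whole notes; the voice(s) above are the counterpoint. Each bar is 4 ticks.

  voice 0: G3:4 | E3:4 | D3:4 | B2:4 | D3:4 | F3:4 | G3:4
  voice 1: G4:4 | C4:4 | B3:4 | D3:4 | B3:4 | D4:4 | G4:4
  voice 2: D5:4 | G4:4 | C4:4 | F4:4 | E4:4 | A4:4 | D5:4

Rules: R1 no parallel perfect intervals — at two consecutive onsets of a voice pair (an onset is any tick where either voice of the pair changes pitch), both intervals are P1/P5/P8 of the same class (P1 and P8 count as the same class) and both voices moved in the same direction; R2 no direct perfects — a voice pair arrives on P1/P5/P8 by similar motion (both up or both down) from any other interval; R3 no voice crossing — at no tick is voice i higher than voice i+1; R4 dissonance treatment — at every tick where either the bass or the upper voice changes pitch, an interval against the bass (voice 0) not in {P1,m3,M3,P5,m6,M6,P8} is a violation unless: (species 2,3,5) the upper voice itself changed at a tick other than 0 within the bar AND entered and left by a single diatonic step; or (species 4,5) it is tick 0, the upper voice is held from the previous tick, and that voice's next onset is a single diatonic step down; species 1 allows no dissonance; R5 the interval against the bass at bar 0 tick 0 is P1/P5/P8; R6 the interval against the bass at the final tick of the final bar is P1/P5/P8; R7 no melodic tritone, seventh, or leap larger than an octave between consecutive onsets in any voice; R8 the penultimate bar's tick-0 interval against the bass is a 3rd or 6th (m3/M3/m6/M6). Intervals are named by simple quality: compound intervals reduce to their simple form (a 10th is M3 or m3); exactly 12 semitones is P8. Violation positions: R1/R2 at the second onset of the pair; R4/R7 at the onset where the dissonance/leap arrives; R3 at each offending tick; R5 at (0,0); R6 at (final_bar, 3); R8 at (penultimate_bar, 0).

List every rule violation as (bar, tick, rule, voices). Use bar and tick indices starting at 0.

(1, 0, R1, (1, 2))
(2, 0, R4, (0, 2))
(3, 0, R4, (0, 2))
(4, 0, R4, (0, 2))
(5, 0, R2, (1, 2))
(6, 0, R1, (1, 2))
(6, 0, R2, (0, 1))
(6, 0, R2, (0, 2))

bar 0: v0=G3 v1=G4 v2=D5 downbeat P5
bar 1: v0=E3 v1=C4 v2=G4 downbeat m3
bar 2: v0=D3 v1=B3 v2=C4 downbeat m7
bar 3: v0=B2 v1=D3 v2=F4 downbeat TT
bar 4: v0=D3 v1=B3 v2=E4 downbeat M2
bar 5: v0=F3 v1=D4 v2=A4 downbeat M3
bar 6: v0=G3 v1=G4 v2=D5 downbeat P5
  -> R1 @ bar 1 tick 0 v(1, 2): G4/D5 P5 -> C4/G4 P5 similar
  -> R4 @ bar 2 tick 0 v(0, 2): D3/C4 m7 untreated
  -> R4 @ bar 3 tick 0 v(0, 2): B2/F4 TT untreated
  -> R4 @ bar 4 tick 0 v(0, 2): D3/E4 M2 untreated
  -> R2 @ bar 5 tick 0 v(1, 2): B3/E4 P4 -> D4/A4 P5 similar
  -> R1 @ bar 6 tick 0 v(1, 2): D4/A4 P5 -> G4/D5 P5 similar
  -> R2 @ bar 6 tick 0 v(0, 1): F3/D4 M6 -> G3/G4 P8 similar
  -> R2 @ bar 6 tick 0 v(0, 2): F3/A4 M3 -> G3/D5 P5 similar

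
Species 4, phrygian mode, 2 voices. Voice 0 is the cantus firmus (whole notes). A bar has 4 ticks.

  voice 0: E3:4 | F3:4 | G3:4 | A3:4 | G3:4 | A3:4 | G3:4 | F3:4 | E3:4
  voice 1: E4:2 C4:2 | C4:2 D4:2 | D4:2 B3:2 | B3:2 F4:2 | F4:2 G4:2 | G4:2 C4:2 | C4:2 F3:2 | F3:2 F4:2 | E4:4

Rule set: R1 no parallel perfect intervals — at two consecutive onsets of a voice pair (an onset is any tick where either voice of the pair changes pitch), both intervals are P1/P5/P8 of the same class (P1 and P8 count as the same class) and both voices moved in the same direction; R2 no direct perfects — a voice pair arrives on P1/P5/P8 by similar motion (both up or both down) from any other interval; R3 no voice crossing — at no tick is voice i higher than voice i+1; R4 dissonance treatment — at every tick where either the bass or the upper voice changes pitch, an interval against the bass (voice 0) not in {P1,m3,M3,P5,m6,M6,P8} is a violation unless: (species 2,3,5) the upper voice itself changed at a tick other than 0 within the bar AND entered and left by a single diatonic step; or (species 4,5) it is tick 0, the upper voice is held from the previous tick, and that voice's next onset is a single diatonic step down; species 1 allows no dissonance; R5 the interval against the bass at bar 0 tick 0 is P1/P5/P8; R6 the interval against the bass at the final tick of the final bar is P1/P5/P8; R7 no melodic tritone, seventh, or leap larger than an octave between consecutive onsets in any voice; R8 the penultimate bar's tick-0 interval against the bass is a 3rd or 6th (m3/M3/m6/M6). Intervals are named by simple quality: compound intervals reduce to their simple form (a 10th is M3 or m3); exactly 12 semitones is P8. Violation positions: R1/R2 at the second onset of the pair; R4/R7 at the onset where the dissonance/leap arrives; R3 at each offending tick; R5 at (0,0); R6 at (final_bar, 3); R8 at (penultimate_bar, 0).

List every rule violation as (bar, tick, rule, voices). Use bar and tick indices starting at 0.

(3, 0, R4, (0, 1))
(3, 2, R7, (1,))
(4, 0, R4, (0, 1))
(5, 0, R4, (0, 1))
(6, 0, R4, (0, 1))
(6, 2, R3, (0, 1))
(6, 2, R4, (0, 1))
(6, 3, R3, (0, 1))
(7, 0, R8, (0, 1))
(8, 0, R1, (0, 1))

bar 0: v0=E3 v1=E4 downbeat P8
bar 1: v0=F3 v1=C4 downbeat P5
bar 2: v0=G3 v1=D4 downbeat P5
bar 3: v0=A3 v1=B3 downbeat M2
bar 4: v0=G3 v1=F4 downbeat m7
bar 5: v0=A3 v1=G4 downbeat m7
bar 6: v0=G3 v1=C4 downbeat P4
bar 7: v0=F3 v1=F3 downbeat P1
bar 8: v0=E3 v1=E4 downbeat P8
  -> R4 @ bar 3 tick 0 v(0, 1): A3/B3 M2 untreated
  -> R7 @ bar 3 tick 2 v(1,): B3->F4 leap 6st
  -> R4 @ bar 4 tick 0 v(0, 1): G3/F4 m7 untreated
  -> R4 @ bar 5 tick 0 v(0, 1): A3/G4 m7 untreated
  -> R4 @ bar 6 tick 0 v(0, 1): G3/C4 P4 untreated
  -> R3 @ bar 6 tick 2 v(0, 1): G3 above F3
  -> R4 @ bar 6 tick 2 v(0, 1): G3/F3 M2 untreated
  -> R3 @ bar 6 tick 3 v(0, 1): G3 above F3
  -> R8 @ bar 7 tick 0 v(0, 1): penult P1 not 3rd/6th
  -> R1 @ bar 8 tick 0 v(0, 1): F3/F4 P8 -> E3/E4 P8 similar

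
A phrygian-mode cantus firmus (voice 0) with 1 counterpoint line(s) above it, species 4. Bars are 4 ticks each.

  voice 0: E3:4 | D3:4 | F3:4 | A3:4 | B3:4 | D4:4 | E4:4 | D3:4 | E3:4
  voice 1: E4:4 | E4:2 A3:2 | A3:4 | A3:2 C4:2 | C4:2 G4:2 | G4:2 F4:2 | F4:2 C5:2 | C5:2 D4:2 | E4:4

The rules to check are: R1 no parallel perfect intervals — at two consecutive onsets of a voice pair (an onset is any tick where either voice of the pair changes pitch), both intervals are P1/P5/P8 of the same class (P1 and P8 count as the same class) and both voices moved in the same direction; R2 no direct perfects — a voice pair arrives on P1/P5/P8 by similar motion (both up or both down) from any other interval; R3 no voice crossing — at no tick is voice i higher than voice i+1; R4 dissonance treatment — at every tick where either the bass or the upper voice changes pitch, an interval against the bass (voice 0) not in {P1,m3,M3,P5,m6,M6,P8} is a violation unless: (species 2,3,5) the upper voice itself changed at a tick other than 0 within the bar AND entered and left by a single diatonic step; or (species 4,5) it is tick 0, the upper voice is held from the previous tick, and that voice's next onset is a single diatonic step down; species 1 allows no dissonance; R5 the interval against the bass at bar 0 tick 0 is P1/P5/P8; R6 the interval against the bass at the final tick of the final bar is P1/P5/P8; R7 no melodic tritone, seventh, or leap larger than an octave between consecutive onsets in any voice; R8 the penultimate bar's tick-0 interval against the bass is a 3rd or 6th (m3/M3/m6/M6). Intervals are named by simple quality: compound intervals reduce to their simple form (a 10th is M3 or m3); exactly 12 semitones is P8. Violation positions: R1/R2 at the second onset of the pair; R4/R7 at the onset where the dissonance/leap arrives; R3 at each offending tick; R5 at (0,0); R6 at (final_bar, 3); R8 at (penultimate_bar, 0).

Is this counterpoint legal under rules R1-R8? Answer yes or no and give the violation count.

bar 0: v0=E3 v1=E4 (P8)
bar 1: v0=D3 v1=E4 (M2)
bar 2: v0=F3 v1=A3 (M3)
bar 3: v0=A3 v1=A3 (P1)
bar 4: v0=B3 v1=C4 (m2)
bar 5: v0=D4 v1=G4 (P4)
bar 6: v0=E4 v1=F4 (m2)
bar 7: v0=D3 v1=C5 (m7)
bar 8: v0=E3 v1=E4 (P8)
  R4 @ bar1.0: D3/E4 M2 untreated
  R4 @ bar4.0: B3/C4 m2 untreated
  R4 @ bar6.0: E4/F4 m2 untreated
  R4 @ bar7.0: D3/C5 m7 untreated
  R7 @ bar7.0: E4->D3 leap 14st
  R8 @ bar7.0: penult m7 not 3rd/6th
  R7 @ bar7.2: C5->D4 leap 10st
  R1 @ bar8.0: D3/D4 P8 -> E3/E4 P8 similar

No (8 violations)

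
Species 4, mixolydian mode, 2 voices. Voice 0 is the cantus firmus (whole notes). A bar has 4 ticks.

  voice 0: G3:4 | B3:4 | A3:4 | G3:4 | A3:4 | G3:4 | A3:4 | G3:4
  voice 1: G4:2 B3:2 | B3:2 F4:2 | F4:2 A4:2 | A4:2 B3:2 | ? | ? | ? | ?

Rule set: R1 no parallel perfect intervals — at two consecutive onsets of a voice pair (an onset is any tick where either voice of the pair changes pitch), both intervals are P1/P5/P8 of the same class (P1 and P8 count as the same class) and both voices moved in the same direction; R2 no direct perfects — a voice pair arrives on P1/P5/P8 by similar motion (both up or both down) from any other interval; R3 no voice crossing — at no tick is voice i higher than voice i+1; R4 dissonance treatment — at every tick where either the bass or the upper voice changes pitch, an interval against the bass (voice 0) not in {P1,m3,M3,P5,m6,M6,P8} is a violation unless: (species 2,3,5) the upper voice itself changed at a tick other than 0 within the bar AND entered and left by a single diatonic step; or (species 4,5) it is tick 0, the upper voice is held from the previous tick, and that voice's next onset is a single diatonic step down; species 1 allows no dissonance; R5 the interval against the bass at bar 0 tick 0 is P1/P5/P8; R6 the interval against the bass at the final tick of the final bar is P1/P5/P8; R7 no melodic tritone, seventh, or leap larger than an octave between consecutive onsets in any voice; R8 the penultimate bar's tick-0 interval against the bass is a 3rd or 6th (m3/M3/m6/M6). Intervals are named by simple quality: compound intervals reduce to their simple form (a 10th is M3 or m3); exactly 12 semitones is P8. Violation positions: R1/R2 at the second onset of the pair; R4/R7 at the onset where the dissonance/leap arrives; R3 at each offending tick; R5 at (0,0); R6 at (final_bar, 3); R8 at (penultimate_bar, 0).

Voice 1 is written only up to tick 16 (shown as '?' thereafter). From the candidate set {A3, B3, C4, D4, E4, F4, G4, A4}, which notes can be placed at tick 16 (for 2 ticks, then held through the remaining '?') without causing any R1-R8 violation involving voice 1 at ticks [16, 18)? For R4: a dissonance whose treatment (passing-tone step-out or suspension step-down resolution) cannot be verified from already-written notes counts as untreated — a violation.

{A3, C4}

A3: legal
B3: violates R4
C4: legal
D4: violates R4
E4: violates R2
F4: violates R7
G4: violates R4
A4: violates R2,R7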